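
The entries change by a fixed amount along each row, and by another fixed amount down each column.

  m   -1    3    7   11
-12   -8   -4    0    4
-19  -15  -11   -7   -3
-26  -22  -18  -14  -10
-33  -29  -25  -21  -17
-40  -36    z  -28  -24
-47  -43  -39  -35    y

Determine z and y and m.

Along each row the entries change by 4 per step; down each column they change by -7.
Row 6: from -40 at column 1, stepping by 4 to column 3 gives -32.
Row 7: from -47 at column 1, stepping by 4 to column 5 gives -31.
Row 1: from -1 at column 2, stepping by 4 to column 1 gives -5.

z = -32, y = -31, m = -5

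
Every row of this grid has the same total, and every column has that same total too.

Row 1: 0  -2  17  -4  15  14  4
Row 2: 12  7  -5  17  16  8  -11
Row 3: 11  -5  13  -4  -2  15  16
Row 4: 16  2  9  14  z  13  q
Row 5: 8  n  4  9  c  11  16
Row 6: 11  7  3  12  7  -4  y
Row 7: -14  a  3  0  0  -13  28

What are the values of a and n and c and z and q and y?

a = 40, n = -5, c = 1, z = 7, q = -17, y = 8

Rows 1 and 2 both sum to 44, so that's the common total.
The known cells in row 7 total 4, leaving 44 − 4 = 40 for the blank.
The known cells in row 6 total 36, leaving 44 − 36 = 8 for the blank.
The known cells in column 7 total 61, leaving 44 − 61 = -17 for the blank.
The known cells in row 4 total 37, leaving 44 − 37 = 7 for the blank.
The known cells in column 5 total 43, leaving 44 − 43 = 1 for the blank.
The known cells in row 5 total 49, leaving 44 − 49 = -5 for the blank.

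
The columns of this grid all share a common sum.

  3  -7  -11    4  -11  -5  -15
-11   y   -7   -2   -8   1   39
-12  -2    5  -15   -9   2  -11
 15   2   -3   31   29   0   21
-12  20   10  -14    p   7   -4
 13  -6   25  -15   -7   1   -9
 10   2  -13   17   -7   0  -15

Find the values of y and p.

y = -3, p = 19

Column 4 sums to 6 and so does column 7; that's the common total.
In column 2 the known cells total 9, leaving 6 − 9 = -3.
In column 5 the known cells total -13, leaving 6 − (-13) = 19.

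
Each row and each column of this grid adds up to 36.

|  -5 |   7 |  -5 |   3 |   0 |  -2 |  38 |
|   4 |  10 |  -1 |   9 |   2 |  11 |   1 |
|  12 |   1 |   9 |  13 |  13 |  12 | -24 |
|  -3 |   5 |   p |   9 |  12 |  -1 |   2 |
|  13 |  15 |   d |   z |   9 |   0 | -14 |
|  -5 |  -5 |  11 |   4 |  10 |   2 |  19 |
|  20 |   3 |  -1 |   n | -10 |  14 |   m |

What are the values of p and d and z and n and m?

The known cells in column 7 total 22, leaving 36 − 22 = 14 for the blank.
The known cells in row 4 total 24, leaving 36 − 24 = 12 for the blank.
The known cells in column 3 total 25, leaving 36 − 25 = 11 for the blank.
The known cells in row 5 total 34, leaving 36 − 34 = 2 for the blank.
The known cells in row 7 total 40, leaving 36 − 40 = -4 for the blank.

p = 12, d = 11, z = 2, n = -4, m = 14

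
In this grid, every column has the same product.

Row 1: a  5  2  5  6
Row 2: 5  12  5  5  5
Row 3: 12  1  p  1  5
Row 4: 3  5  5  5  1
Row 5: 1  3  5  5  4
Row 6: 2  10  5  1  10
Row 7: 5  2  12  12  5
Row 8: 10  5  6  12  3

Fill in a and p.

Columns 2 and 5 each multiply to 90000, so every column has product 90000.
Column 1: 5×12×3×1×2×5×10 = 18000, so the missing entry is 90000 ÷ 18000 = 5.
Column 3: 2×5×5×5×5×12×6 = 90000, so the missing entry is 90000 ÷ 90000 = 1.

a = 5, p = 1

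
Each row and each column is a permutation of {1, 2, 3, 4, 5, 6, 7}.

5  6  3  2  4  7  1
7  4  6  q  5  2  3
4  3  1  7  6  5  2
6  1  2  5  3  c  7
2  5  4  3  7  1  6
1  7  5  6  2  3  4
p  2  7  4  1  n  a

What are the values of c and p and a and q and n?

At (row 7, col 1): column 1 already has {1, 2, 4, 5, 6, 7}, so the value is 3.
Cell (7,7): column 7 already has {1, 2, 3, 4, 6, 7} → 5.
Cell (7,6): row 7 already has {1, 2, 3, 4, 5, 7} → 6.
Cell (2,4): row 2 already has {2, 3, 4, 5, 6, 7} → 1.
For row 4, column 6: row 4 already has {1, 2, 3, 5, 6, 7}; that leaves 4.

c = 4, p = 3, a = 5, q = 1, n = 6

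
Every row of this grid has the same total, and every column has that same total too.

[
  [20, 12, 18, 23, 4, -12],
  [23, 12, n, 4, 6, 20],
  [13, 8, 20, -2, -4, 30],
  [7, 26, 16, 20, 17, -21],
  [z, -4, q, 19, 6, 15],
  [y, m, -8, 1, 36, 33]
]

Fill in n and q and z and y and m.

Rows 1 and 3 both sum to 65, so that's the common total.
Row 2: 23 + 12 + 4 + 6 + 20 = 65, so its missing entry is 65 − 65 = 0.
Column 2: 12 + 12 + 8 + 26 − 4 = 54, so its missing entry is 65 − 54 = 11.
Column 3: 18 + 0 + 20 + 16 − 8 = 46, so its missing entry is 65 − 46 = 19.
Row 5: -4 + 19 + 19 + 6 + 15 = 55, so its missing entry is 65 − 55 = 10.
Row 6: 11 − 8 + 1 + 36 + 33 = 73, so its missing entry is 65 − 73 = -8.

n = 0, q = 19, z = 10, y = -8, m = 11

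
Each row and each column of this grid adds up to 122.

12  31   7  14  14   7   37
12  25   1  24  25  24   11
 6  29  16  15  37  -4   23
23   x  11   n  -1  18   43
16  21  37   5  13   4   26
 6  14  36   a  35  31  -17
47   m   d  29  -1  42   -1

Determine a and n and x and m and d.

Column 3: 7 + 1 + 16 + 11 + 37 + 36 = 108, so its missing entry is 122 − 108 = 14.
Row 7: 47 + 14 + 29 − 1 + 42 − 1 = 130, so its missing entry is 122 − 130 = -8.
Column 2: 31 + 25 + 29 + 21 + 14 − 8 = 112, so its missing entry is 122 − 112 = 10.
Row 4: 23 + 10 + 11 − 1 + 18 + 43 = 104, so its missing entry is 122 − 104 = 18.
Row 6: 6 + 14 + 36 + 35 + 31 − 17 = 105, so its missing entry is 122 − 105 = 17.

a = 17, n = 18, x = 10, m = -8, d = 14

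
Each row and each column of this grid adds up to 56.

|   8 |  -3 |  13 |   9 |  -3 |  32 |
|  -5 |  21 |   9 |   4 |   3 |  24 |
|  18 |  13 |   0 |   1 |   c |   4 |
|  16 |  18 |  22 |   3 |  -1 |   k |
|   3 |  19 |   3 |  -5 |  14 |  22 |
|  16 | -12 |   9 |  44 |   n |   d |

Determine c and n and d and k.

c = 20, n = 23, d = -24, k = -2

Row 3: 18 + 13 + 0 + 1 + 4 = 36, so its missing entry is 56 − 36 = 20.
Column 5: -3 + 3 + 20 − 1 + 14 = 33, so its missing entry is 56 − 33 = 23.
Row 4: 16 + 18 + 22 + 3 − 1 = 58, so its missing entry is 56 − 58 = -2.
Row 6: 16 − 12 + 9 + 44 + 23 = 80, so its missing entry is 56 − 80 = -24.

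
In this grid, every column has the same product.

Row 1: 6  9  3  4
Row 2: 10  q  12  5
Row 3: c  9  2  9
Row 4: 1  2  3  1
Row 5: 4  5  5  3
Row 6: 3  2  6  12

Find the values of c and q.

Columns 3 and 4 each multiply to 6480, so every column has product 6480.
Column 1: 6×10×1×4×3 = 720, so the missing entry is 6480 ÷ 720 = 9.
Column 2: 9×9×2×5×2 = 1620, so the missing entry is 6480 ÷ 1620 = 4.

c = 9, q = 4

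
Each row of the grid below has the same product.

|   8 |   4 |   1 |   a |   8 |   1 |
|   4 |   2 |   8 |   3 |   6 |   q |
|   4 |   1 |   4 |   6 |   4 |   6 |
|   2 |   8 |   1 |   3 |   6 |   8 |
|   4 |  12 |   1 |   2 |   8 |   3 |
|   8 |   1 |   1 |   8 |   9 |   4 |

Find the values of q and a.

Rows 3 and 6 each multiply to 2304, so every row has product 2304.
Row 2: 4×2×8×3×6 = 1152, so the missing entry is 2304 ÷ 1152 = 2.
Row 1: 8×4×1×8×1 = 256, so the missing entry is 2304 ÷ 256 = 9.

q = 2, a = 9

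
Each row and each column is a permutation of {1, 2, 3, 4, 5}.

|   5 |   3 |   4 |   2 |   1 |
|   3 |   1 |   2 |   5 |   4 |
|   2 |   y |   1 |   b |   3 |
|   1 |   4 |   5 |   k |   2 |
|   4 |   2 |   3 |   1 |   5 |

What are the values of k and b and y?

Cell (4,4): row 4 already has {1, 2, 4, 5} → 3.
Cell (3,4): column 4 already has {1, 2, 3, 5} → 4.
Cell (3,2): row 3 already has {1, 2, 3, 4} → 5.

k = 3, b = 4, y = 5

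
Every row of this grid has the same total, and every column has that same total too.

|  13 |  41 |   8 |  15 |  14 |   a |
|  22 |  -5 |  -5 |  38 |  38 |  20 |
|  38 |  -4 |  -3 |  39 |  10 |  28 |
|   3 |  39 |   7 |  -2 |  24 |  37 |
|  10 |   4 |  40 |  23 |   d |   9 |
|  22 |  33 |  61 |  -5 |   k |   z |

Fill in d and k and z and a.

Rows 2 and 3 both sum to 108, so that's the common total.
The known cells in row 5 total 86, leaving 108 − 86 = 22 for the blank.
The known cells in column 5 total 108, leaving 108 − 108 = 0 for the blank.
The known cells in row 6 total 111, leaving 108 − 111 = -3 for the blank.
The known cells in row 1 total 91, leaving 108 − 91 = 17 for the blank.

d = 22, k = 0, z = -3, a = 17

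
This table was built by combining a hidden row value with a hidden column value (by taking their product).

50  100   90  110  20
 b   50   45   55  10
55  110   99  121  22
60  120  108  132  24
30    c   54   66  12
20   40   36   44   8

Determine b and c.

Each row is a constant multiple of every other row — this is a multiplication table with the headers hidden.
Row 2 is 10/20 = 1/2 times row 1, so its entry in column 1 is 50 × 1/2 = 25.
Row 5 is 12/20 = 3/5 times row 1, so its entry in column 2 is 100 × 3/5 = 60.

b = 25, c = 60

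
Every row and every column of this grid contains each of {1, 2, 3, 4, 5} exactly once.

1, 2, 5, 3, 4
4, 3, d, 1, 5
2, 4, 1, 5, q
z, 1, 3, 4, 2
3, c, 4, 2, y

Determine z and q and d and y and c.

Cell (3,5): row 3 already has {1, 2, 4, 5} → 3.
Cell (5,5): column 5 already has {2, 3, 4, 5} → 1.
Cell (2,3): row 2 already has {1, 3, 4, 5} → 2.
At (row 4, col 1): row 4 already has {1, 2, 3, 4}, so the value is 5.
For row 5, column 2: row 5 already has {1, 2, 3, 4}; that leaves 5.

z = 5, q = 3, d = 2, y = 1, c = 5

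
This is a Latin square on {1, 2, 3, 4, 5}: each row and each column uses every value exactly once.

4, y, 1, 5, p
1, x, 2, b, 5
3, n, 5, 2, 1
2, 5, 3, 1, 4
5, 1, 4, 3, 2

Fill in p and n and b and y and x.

Cell (1,5): column 5 already has {1, 2, 4, 5} → 3.
Cell (1,2): row 1 already has {1, 3, 4, 5} → 2.
At (row 3, col 2): row 3 already has {1, 2, 3, 5}, so the value is 4.
For row 2, column 2: column 2 already has {1, 2, 4, 5}; that leaves 3.
At (row 2, col 4): row 2 already has {1, 2, 3, 5}, so the value is 4.

p = 3, n = 4, b = 4, y = 2, x = 3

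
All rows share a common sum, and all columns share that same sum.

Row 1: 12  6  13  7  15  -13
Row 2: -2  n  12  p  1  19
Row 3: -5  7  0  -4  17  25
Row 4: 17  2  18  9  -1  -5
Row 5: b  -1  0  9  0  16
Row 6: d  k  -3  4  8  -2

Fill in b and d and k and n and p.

b = 16, d = 2, k = 31, n = -5, p = 15

Rows 1 and 3 both sum to 40, so that's the common total.
The known cells in row 5 total 24, leaving 40 − 24 = 16 for the blank.
The known cells in column 1 total 38, leaving 40 − 38 = 2 for the blank.
The known cells in row 6 total 9, leaving 40 − 9 = 31 for the blank.
The known cells in column 2 total 45, leaving 40 − 45 = -5 for the blank.
The known cells in row 2 total 25, leaving 40 − 25 = 15 for the blank.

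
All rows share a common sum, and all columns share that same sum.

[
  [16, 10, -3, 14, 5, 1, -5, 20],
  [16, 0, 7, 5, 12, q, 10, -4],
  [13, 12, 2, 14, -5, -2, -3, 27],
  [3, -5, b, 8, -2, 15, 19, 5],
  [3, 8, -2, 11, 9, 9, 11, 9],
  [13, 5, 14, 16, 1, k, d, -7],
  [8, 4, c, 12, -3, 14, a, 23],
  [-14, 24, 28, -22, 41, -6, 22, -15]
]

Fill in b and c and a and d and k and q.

b = 15, c = -3, a = 3, d = 1, k = 15, q = 12

Rows 1 and 3 both sum to 58, so that's the common total.
Row 2 has 16 + 0 + 7 + 5 + 12 + 10 − 4 = 46; the blank must be 58 − 46 = 12.
Column 6 has 1 + 12 − 2 + 15 + 9 + 14 − 6 = 43; the blank must be 58 − 43 = 15.
Row 6 has 13 + 5 + 14 + 16 + 1 + 15 − 7 = 57; the blank must be 58 − 57 = 1.
Column 7 has -5 + 10 − 3 + 19 + 11 + 1 + 22 = 55; the blank must be 58 − 55 = 3.
Row 7 has 8 + 4 + 12 − 3 + 14 + 3 + 23 = 61; the blank must be 58 − 61 = -3.
Row 4 has 3 − 5 + 8 − 2 + 15 + 19 + 5 = 43; the blank must be 58 − 43 = 15.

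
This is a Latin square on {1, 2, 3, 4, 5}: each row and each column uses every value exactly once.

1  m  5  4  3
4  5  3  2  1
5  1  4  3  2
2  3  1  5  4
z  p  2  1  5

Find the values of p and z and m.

p = 4, z = 3, m = 2

At (row 1, col 2): row 1 already has {1, 3, 4, 5}, so the value is 2.
At (row 5, col 1): column 1 already has {1, 2, 4, 5}, so the value is 3.
At (row 5, col 2): row 5 already has {1, 2, 3, 5}, so the value is 4.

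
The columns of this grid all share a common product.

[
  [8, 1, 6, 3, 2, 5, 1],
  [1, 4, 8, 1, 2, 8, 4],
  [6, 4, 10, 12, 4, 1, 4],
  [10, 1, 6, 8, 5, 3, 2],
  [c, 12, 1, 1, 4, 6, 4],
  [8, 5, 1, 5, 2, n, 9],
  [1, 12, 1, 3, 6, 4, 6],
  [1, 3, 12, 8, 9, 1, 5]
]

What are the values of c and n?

c = 9, n = 12

Columns 3 and 4 each multiply to 34560, so every column has product 34560.
Column 1: 8×1×6×10×8×1×1 = 3840, so the missing entry is 34560 ÷ 3840 = 9.
Column 6: 5×8×1×3×6×4×1 = 2880, so the missing entry is 34560 ÷ 2880 = 12.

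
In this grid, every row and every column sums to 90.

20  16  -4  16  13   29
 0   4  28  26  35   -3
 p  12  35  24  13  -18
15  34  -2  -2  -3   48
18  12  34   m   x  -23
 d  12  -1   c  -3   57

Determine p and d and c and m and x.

The known cells in column 5 total 55, leaving 90 − 55 = 35 for the blank.
The known cells in row 5 total 76, leaving 90 − 76 = 14 for the blank.
The known cells in row 3 total 66, leaving 90 − 66 = 24 for the blank.
The known cells in column 1 total 77, leaving 90 − 77 = 13 for the blank.
The known cells in row 6 total 78, leaving 90 − 78 = 12 for the blank.

p = 24, d = 13, c = 12, m = 14, x = 35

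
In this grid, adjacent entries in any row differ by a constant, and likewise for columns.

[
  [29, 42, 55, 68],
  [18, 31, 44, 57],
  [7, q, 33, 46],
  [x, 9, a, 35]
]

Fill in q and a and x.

Along each row the entries change by 13 per step; down each column they change by -11.
Row 3: from 7 at column 1, stepping by 13 to column 2 gives 20.
Row 4: from 9 at column 2, stepping by 13 to column 3 gives 22.
Row 4: from 9 at column 2, stepping by 13 to column 1 gives -4.

q = 20, a = 22, x = -4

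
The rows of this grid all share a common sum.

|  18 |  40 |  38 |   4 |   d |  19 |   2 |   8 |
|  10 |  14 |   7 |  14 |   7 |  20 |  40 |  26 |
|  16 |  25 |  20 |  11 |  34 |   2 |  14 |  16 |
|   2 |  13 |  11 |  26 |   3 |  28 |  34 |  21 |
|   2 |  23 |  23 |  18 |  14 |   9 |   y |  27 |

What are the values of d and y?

Row 2 sums to 138 and so does row 3; that's the common total.
In row 1 the known cells total 129, leaving 138 − 129 = 9.
In row 5 the known cells total 116, leaving 138 − 116 = 22.

d = 9, y = 22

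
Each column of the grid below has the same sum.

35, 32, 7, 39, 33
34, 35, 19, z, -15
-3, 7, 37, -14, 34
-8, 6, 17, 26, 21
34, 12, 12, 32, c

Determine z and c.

z = 9, c = 19

Column 2 sums to 92 and so does column 3; that's the common total.
In column 4 the known cells total 83, leaving 92 − 83 = 9.
In column 5 the known cells total 73, leaving 92 − 73 = 19.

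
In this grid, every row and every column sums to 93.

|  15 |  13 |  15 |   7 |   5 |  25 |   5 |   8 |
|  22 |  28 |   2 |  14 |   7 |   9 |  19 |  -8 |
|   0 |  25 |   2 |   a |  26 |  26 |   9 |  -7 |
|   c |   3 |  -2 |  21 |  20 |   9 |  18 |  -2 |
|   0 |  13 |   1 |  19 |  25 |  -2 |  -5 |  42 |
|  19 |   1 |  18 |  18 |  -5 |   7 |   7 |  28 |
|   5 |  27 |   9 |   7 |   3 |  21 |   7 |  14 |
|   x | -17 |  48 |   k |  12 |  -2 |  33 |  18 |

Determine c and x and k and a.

Row 3: 0 + 25 + 2 + 26 + 26 + 9 − 7 = 81, so its missing entry is 93 − 81 = 12.
Column 4: 7 + 14 + 12 + 21 + 19 + 18 + 7 = 98, so its missing entry is 93 − 98 = -5.
Row 8: -17 + 48 − 5 + 12 − 2 + 33 + 18 = 87, so its missing entry is 93 − 87 = 6.
Row 4: 3 − 2 + 21 + 20 + 9 + 18 − 2 = 67, so its missing entry is 93 − 67 = 26.

c = 26, x = 6, k = -5, a = 12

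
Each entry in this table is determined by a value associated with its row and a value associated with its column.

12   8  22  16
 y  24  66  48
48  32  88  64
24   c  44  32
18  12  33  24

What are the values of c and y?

Each row is a constant multiple of every other row — this is a multiplication table with the headers hidden.
Row 4 is 32/16 = 2/1 times row 1, so its entry in column 2 is 8 × 2/1 = 16.
Row 2 is 48/16 = 3/1 times row 1, so its entry in column 1 is 12 × 3/1 = 36.

c = 16, y = 36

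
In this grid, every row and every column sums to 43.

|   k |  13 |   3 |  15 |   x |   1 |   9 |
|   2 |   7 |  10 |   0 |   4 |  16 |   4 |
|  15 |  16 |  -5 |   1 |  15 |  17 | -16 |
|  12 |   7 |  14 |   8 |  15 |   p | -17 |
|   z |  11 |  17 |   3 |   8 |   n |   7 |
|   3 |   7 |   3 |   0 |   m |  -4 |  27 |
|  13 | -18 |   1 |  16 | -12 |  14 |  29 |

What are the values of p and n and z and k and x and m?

p = 4, n = -5, z = 2, k = -4, x = 6, m = 7

Row 6: 3 + 7 + 3 + 0 − 4 + 27 = 36, so its missing entry is 43 − 36 = 7.
Column 5: 4 + 15 + 15 + 8 + 7 − 12 = 37, so its missing entry is 43 − 37 = 6.
Row 1: 13 + 3 + 15 + 6 + 1 + 9 = 47, so its missing entry is 43 − 47 = -4.
Column 1: -4 + 2 + 15 + 12 + 3 + 13 = 41, so its missing entry is 43 − 41 = 2.
Row 5: 2 + 11 + 17 + 3 + 8 + 7 = 48, so its missing entry is 43 − 48 = -5.
Row 4: 12 + 7 + 14 + 8 + 15 − 17 = 39, so its missing entry is 43 − 39 = 4.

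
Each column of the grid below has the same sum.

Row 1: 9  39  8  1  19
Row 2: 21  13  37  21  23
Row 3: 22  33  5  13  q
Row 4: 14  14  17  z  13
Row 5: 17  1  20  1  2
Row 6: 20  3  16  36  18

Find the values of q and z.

The complete columns each total 103.
Column 5 is missing 103 − 75 = 28 (since 19 + 23 + 13 + 2 + 18 = 75).
Column 4 is missing 103 − 72 = 31 (since 1 + 21 + 13 + 1 + 36 = 72).

q = 28, z = 31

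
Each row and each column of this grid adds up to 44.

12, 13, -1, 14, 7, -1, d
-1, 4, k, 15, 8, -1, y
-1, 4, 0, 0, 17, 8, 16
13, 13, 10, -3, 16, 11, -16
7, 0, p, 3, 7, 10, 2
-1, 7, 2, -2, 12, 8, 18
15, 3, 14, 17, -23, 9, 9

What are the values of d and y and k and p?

The known cells in row 5 total 29, leaving 44 − 29 = 15 for the blank.
The known cells in column 3 total 40, leaving 44 − 40 = 4 for the blank.
The known cells in row 2 total 29, leaving 44 − 29 = 15 for the blank.
The known cells in row 1 total 44, leaving 44 − 44 = 0 for the blank.

d = 0, y = 15, k = 4, p = 15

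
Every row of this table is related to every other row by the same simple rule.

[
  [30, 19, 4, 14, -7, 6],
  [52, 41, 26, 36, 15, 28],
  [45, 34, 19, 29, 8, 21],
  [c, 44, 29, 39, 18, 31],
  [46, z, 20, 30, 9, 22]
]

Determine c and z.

The difference between any two rows is the same in every column — this is an addition table with the headers hidden.
Row 4 minus row 1 is 39 − 14 = 25, so its entry in column 1 is 30 + 25 = 55.
Row 5 minus row 1 is 30 − 14 = 16, so its entry in column 2 is 19 + 16 = 35.

c = 55, z = 35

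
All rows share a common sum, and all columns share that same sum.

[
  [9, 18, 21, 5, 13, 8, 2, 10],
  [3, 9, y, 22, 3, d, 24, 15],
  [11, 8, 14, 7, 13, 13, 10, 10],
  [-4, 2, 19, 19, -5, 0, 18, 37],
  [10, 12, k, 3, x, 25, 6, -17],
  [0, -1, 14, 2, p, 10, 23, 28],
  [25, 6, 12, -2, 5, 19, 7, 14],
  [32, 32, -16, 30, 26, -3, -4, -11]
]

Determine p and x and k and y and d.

p = 10, x = 21, k = 26, y = -4, d = 14

Rows 1 and 3 both sum to 86, so that's the common total.
Column 6: 8 + 13 + 0 + 25 + 10 + 19 − 3 = 72, so its missing entry is 86 − 72 = 14.
Row 2: 3 + 9 + 22 + 3 + 14 + 24 + 15 = 90, so its missing entry is 86 − 90 = -4.
Row 6: 0 − 1 + 14 + 2 + 10 + 23 + 28 = 76, so its missing entry is 86 − 76 = 10.
Column 5: 13 + 3 + 13 − 5 + 10 + 5 + 26 = 65, so its missing entry is 86 − 65 = 21.
Row 5: 10 + 12 + 3 + 21 + 25 + 6 − 17 = 60, so its missing entry is 86 − 60 = 26.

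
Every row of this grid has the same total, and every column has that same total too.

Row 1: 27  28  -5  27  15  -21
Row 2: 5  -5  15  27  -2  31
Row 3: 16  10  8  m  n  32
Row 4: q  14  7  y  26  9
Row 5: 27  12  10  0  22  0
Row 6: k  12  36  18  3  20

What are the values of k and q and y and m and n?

k = -18, q = 14, y = 1, m = -2, n = 7

Rows 1 and 2 both sum to 71, so that's the common total.
The known cells in column 5 total 64, leaving 71 − 64 = 7 for the blank.
The known cells in row 3 total 73, leaving 71 − 73 = -2 for the blank.
The known cells in column 4 total 70, leaving 71 − 70 = 1 for the blank.
The known cells in row 4 total 57, leaving 71 − 57 = 14 for the blank.
The known cells in row 6 total 89, leaving 71 − 89 = -18 for the blank.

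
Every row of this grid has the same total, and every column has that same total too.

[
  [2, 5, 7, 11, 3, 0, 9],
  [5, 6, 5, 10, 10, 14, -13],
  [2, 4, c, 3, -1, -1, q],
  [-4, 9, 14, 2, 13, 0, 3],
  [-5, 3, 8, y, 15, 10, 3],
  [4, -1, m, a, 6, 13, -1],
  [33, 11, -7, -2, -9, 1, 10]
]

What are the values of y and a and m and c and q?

Rows 1 and 2 both sum to 37, so that's the common total.
The known cells in row 5 total 34, leaving 37 − 34 = 3 for the blank.
The known cells in column 7 total 11, leaving 37 − 11 = 26 for the blank.
The known cells in row 3 total 33, leaving 37 − 33 = 4 for the blank.
The known cells in column 4 total 27, leaving 37 − 27 = 10 for the blank.
The known cells in row 6 total 31, leaving 37 − 31 = 6 for the blank.

y = 3, a = 10, m = 6, c = 4, q = 26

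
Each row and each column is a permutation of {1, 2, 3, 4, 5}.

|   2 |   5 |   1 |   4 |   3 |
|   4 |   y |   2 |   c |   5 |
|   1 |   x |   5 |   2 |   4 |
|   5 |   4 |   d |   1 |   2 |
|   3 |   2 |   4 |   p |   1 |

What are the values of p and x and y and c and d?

p = 5, x = 3, y = 1, c = 3, d = 3

For row 3, column 2: row 3 already has {1, 2, 4, 5}; that leaves 3.
At (row 5, col 4): row 5 already has {1, 2, 3, 4}, so the value is 5.
Cell (2,2): column 2 already has {2, 3, 4, 5} → 1.
For row 4, column 3: row 4 already has {1, 2, 4, 5}; that leaves 3.
At (row 2, col 4): row 2 already has {1, 2, 4, 5}, so the value is 3.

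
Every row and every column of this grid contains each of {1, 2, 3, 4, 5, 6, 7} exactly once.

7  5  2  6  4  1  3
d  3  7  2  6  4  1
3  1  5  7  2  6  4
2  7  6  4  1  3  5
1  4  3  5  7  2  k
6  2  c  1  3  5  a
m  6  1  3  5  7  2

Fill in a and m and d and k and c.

a = 7, m = 4, d = 5, k = 6, c = 4

At (row 5, col 7): row 5 already has {1, 2, 3, 4, 5, 7}, so the value is 6.
Cell (6,7): column 7 already has {1, 2, 3, 4, 5, 6} → 7.
Cell (7,1): row 7 already has {1, 2, 3, 5, 6, 7} → 4.
For row 2, column 1: row 2 already has {1, 2, 3, 4, 6, 7}; that leaves 5.
Cell (6,3): row 6 already has {1, 2, 3, 5, 6, 7} → 4.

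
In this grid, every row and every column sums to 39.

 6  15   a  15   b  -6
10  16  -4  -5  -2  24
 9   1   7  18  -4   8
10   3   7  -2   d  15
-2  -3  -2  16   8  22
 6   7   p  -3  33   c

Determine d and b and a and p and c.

d = 6, b = -2, a = 11, p = 20, c = -24

The known cells in column 6 total 63, leaving 39 − 63 = -24 for the blank.
The known cells in row 4 total 33, leaving 39 − 33 = 6 for the blank.
The known cells in column 5 total 41, leaving 39 − 41 = -2 for the blank.
The known cells in row 1 total 28, leaving 39 − 28 = 11 for the blank.
The known cells in row 6 total 19, leaving 39 − 19 = 20 for the blank.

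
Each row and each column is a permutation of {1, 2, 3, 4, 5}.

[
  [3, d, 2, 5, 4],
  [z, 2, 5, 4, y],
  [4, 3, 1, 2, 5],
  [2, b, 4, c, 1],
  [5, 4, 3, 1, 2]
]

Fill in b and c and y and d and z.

b = 5, c = 3, y = 3, d = 1, z = 1

At (row 1, col 2): row 1 already has {2, 3, 4, 5}, so the value is 1.
Cell (4,2): column 2 already has {1, 2, 3, 4} → 5.
At (row 2, col 5): column 5 already has {1, 2, 4, 5}, so the value is 3.
For row 4, column 4: row 4 already has {1, 2, 4, 5}; that leaves 3.
Cell (2,1): row 2 already has {2, 3, 4, 5} → 1.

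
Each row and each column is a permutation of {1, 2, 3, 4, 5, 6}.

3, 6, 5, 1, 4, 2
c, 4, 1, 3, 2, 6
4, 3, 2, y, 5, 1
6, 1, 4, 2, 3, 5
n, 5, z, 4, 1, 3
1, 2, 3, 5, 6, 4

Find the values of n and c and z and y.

n = 2, c = 5, z = 6, y = 6

At (row 2, col 1): row 2 already has {1, 2, 3, 4, 6}, so the value is 5.
Cell (5,1): column 1 already has {1, 3, 4, 5, 6} → 2.
At (row 3, col 4): row 3 already has {1, 2, 3, 4, 5}, so the value is 6.
For row 5, column 3: row 5 already has {1, 2, 3, 4, 5}; that leaves 6.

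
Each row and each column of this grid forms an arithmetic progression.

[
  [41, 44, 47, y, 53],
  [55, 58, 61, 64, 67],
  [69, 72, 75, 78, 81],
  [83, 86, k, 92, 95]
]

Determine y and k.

y = 50, k = 89

Along each row the entries change by 3 per step; down each column they change by 14.
Row 1: from 41 at column 1, stepping by 3 to column 4 gives 50.
Row 4: from 83 at column 1, stepping by 3 to column 3 gives 89.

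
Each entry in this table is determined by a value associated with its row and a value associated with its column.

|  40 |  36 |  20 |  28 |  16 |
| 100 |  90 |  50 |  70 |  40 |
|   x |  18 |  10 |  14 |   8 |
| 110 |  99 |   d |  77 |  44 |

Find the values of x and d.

Each row is a constant multiple of every other row — this is a multiplication table with the headers hidden.
Row 3 is 8/16 = 1/2 times row 1, so its entry in column 1 is 40 × 1/2 = 20.
Row 4 is 44/16 = 11/4 times row 1, so its entry in column 3 is 20 × 11/4 = 55.

x = 20, d = 55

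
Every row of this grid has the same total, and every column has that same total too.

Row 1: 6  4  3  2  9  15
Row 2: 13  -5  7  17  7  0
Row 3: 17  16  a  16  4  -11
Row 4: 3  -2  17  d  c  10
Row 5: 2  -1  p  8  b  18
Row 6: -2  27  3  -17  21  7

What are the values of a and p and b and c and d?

a = -3, p = 12, b = 0, c = -2, d = 13

Rows 1 and 2 both sum to 39, so that's the common total.
The known cells in column 4 total 26, leaving 39 − 26 = 13 for the blank.
The known cells in row 4 total 41, leaving 39 − 41 = -2 for the blank.
The known cells in column 5 total 39, leaving 39 − 39 = 0 for the blank.
The known cells in row 5 total 27, leaving 39 − 27 = 12 for the blank.
The known cells in row 3 total 42, leaving 39 − 42 = -3 for the blank.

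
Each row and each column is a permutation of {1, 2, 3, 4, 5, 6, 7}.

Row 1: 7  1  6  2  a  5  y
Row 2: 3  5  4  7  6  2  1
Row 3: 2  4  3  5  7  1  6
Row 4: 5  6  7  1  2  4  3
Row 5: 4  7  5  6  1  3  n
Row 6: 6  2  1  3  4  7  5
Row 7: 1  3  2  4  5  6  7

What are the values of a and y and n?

Cell (5,7): row 5 already has {1, 3, 4, 5, 6, 7} → 2.
Cell (1,5): column 5 already has {1, 2, 4, 5, 6, 7} → 3.
For row 1, column 7: row 1 already has {1, 2, 3, 5, 6, 7}; that leaves 4.

a = 3, y = 4, n = 2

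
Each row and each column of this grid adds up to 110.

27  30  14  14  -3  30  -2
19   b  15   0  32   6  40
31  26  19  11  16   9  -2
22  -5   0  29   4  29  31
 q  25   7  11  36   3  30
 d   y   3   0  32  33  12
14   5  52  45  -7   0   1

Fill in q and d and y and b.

q = -2, d = -1, y = 31, b = -2

Row 2 has 19 + 15 + 0 + 32 + 6 + 40 = 112; the blank must be 110 − 112 = -2.
Row 5 has 25 + 7 + 11 + 36 + 3 + 30 = 112; the blank must be 110 − 112 = -2.
Column 1 has 27 + 19 + 31 + 22 − 2 + 14 = 111; the blank must be 110 − 111 = -1.
Row 6 has -1 + 3 + 0 + 32 + 33 + 12 = 79; the blank must be 110 − 79 = 31.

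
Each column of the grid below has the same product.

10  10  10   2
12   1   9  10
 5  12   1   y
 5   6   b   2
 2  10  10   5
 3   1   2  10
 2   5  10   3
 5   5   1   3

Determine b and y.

b = 10, y = 10

Columns 1 and 2 each multiply to 180000, so every column has product 180000.
Column 3: 10×9×1×10×2×10×1 = 18000, so the missing entry is 180000 ÷ 18000 = 10.
Column 4: 2×10×2×5×10×3×3 = 18000, so the missing entry is 180000 ÷ 18000 = 10.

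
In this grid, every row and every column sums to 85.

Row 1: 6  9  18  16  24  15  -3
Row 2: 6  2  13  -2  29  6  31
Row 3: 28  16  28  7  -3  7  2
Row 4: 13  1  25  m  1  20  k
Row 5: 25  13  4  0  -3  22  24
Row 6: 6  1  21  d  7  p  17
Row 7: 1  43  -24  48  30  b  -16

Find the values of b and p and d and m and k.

Row 7: 1 + 43 − 24 + 48 + 30 − 16 = 82, so its missing entry is 85 − 82 = 3.
Column 6: 15 + 6 + 7 + 20 + 22 + 3 = 73, so its missing entry is 85 − 73 = 12.
Column 7: -3 + 31 + 2 + 24 + 17 − 16 = 55, so its missing entry is 85 − 55 = 30.
Row 4: 13 + 1 + 25 + 1 + 20 + 30 = 90, so its missing entry is 85 − 90 = -5.
Row 6: 6 + 1 + 21 + 7 + 12 + 17 = 64, so its missing entry is 85 − 64 = 21.

b = 3, p = 12, d = 21, m = -5, k = 30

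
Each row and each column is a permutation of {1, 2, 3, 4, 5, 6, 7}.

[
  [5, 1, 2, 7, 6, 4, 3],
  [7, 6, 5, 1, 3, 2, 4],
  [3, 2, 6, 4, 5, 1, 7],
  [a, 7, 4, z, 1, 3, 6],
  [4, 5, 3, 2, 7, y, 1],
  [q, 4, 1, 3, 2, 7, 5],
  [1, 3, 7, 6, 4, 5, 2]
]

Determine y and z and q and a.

y = 6, z = 5, q = 6, a = 2

Cell (5,6): row 5 already has {1, 2, 3, 4, 5, 7} → 6.
Cell (4,4): column 4 already has {1, 2, 3, 4, 6, 7} → 5.
Cell (6,1): row 6 already has {1, 2, 3, 4, 5, 7} → 6.
At (row 4, col 1): row 4 already has {1, 3, 4, 5, 6, 7}, so the value is 2.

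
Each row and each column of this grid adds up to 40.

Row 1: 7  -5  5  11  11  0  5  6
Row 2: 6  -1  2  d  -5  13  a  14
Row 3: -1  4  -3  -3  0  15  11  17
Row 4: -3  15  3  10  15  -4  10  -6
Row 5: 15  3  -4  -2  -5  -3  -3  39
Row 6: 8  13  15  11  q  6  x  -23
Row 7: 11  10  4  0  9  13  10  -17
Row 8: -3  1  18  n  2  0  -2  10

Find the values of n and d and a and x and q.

n = 14, d = -1, a = 12, x = -3, q = 13

Column 5 has 11 − 5 + 0 + 15 − 5 + 9 + 2 = 27; the blank must be 40 − 27 = 13.
Row 8 has -3 + 1 + 18 + 2 + 0 − 2 + 10 = 26; the blank must be 40 − 26 = 14.
Row 6 has 8 + 13 + 15 + 11 + 13 + 6 − 23 = 43; the blank must be 40 − 43 = -3.
Column 7 has 5 + 11 + 10 − 3 − 3 + 10 − 2 = 28; the blank must be 40 − 28 = 12.
Row 2 has 6 − 1 + 2 − 5 + 13 + 12 + 14 = 41; the blank must be 40 − 41 = -1.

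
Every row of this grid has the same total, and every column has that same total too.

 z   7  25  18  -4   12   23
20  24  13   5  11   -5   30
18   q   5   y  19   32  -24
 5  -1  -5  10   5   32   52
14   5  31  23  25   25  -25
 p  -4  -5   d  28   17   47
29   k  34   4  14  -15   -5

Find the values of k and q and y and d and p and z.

k = 37, q = 30, y = 18, d = 20, p = -5, z = 17

Rows 2 and 4 both sum to 98, so that's the common total.
Row 1: 7 + 25 + 18 − 4 + 12 + 23 = 81, so its missing entry is 98 − 81 = 17.
Row 7: 29 + 34 + 4 + 14 − 15 − 5 = 61, so its missing entry is 98 − 61 = 37.
Column 2: 7 + 24 − 1 + 5 − 4 + 37 = 68, so its missing entry is 98 − 68 = 30.
Row 3: 18 + 30 + 5 + 19 + 32 − 24 = 80, so its missing entry is 98 − 80 = 18.
Column 1: 17 + 20 + 18 + 5 + 14 + 29 = 103, so its missing entry is 98 − 103 = -5.
Row 6: -5 − 4 − 5 + 28 + 17 + 47 = 78, so its missing entry is 98 − 78 = 20.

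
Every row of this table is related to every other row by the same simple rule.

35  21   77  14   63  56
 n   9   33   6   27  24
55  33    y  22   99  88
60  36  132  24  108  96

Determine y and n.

y = 121, n = 15

Each row is a constant multiple of every other row — this is a multiplication table with the headers hidden.
Row 3 is 99/63 = 11/7 times row 1, so its entry in column 3 is 77 × 11/7 = 121.
Row 2 is 27/63 = 3/7 times row 1, so its entry in column 1 is 35 × 3/7 = 15.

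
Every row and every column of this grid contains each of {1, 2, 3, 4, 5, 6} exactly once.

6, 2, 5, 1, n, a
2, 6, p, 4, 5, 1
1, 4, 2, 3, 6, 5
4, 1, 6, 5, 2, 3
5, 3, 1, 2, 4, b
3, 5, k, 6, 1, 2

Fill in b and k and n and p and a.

b = 6, k = 4, n = 3, p = 3, a = 4

For row 2, column 3: row 2 already has {1, 2, 4, 5, 6}; that leaves 3.
Cell (1,5): column 5 already has {1, 2, 4, 5, 6} → 3.
For row 5, column 6: row 5 already has {1, 2, 3, 4, 5}; that leaves 6.
At (row 1, col 6): row 1 already has {1, 2, 3, 5, 6}, so the value is 4.
At (row 6, col 3): row 6 already has {1, 2, 3, 5, 6}, so the value is 4.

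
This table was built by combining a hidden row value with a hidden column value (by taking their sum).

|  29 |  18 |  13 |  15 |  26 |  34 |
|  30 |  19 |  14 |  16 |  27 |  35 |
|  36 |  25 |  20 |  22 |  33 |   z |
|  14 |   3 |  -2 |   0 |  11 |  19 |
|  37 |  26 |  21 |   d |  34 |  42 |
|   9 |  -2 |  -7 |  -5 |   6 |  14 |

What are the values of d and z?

d = 23, z = 41

The difference between any two rows is the same in every column — this is an addition table with the headers hidden.
Row 5 minus row 1 is 34 − 26 = 8, so its entry in column 4 is 15 + 8 = 23.
Row 3 minus row 1 is 33 − 26 = 7, so its entry in column 6 is 34 + 7 = 41.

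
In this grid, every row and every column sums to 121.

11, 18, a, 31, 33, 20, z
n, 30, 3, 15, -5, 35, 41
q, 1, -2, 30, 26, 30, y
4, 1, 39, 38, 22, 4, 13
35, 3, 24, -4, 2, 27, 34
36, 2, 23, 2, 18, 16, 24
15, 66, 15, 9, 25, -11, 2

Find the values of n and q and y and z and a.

The known cells in column 3 total 102, leaving 121 − 102 = 19 for the blank.
The known cells in row 1 total 132, leaving 121 − 132 = -11 for the blank.
The known cells in column 7 total 103, leaving 121 − 103 = 18 for the blank.
The known cells in row 3 total 103, leaving 121 − 103 = 18 for the blank.
The known cells in row 2 total 119, leaving 121 − 119 = 2 for the blank.

n = 2, q = 18, y = 18, z = -11, a = 19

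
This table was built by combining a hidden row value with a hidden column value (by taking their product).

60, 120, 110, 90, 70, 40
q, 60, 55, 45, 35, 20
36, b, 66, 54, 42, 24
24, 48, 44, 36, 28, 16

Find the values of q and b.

Each row is a constant multiple of every other row — this is a multiplication table with the headers hidden.
Row 2 is 35/70 = 1/2 times row 1, so its entry in column 1 is 60 × 1/2 = 30.
Row 3 is 42/70 = 3/5 times row 1, so its entry in column 2 is 120 × 3/5 = 72.

q = 30, b = 72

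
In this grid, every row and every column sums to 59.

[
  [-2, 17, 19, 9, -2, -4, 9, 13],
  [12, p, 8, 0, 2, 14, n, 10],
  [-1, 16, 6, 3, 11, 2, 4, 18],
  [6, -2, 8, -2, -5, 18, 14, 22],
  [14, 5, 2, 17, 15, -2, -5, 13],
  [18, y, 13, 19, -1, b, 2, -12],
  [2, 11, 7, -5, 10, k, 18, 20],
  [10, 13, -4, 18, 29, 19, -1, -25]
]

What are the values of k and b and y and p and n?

The known cells in row 7 total 63, leaving 59 − 63 = -4 for the blank.
The known cells in column 6 total 43, leaving 59 − 43 = 16 for the blank.
The known cells in row 6 total 55, leaving 59 − 55 = 4 for the blank.
The known cells in column 2 total 64, leaving 59 − 64 = -5 for the blank.
The known cells in row 2 total 41, leaving 59 − 41 = 18 for the blank.

k = -4, b = 16, y = 4, p = -5, n = 18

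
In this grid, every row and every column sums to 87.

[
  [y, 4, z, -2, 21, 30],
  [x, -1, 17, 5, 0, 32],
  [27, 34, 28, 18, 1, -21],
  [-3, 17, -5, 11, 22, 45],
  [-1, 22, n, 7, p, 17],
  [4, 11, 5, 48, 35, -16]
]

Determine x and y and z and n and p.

Column 5 has 21 + 0 + 1 + 22 + 35 = 79; the blank must be 87 − 79 = 8.
Row 5 has -1 + 22 + 7 + 8 + 17 = 53; the blank must be 87 − 53 = 34.
Column 3 has 17 + 28 − 5 + 34 + 5 = 79; the blank must be 87 − 79 = 8.
Row 1 has 4 + 8 − 2 + 21 + 30 = 61; the blank must be 87 − 61 = 26.
Row 2 has -1 + 17 + 5 + 0 + 32 = 53; the blank must be 87 − 53 = 34.

x = 34, y = 26, z = 8, n = 34, p = 8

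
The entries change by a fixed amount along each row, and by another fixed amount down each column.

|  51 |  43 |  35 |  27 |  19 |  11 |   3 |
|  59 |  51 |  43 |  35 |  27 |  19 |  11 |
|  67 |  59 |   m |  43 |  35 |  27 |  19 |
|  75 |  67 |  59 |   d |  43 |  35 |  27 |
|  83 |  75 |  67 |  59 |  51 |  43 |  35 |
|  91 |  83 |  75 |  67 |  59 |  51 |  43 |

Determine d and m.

d = 51, m = 51

Along each row the entries change by -8 per step; down each column they change by 8.
Row 4: from 75 at column 1, stepping by -8 to column 4 gives 51.
Row 3: from 67 at column 1, stepping by -8 to column 3 gives 51.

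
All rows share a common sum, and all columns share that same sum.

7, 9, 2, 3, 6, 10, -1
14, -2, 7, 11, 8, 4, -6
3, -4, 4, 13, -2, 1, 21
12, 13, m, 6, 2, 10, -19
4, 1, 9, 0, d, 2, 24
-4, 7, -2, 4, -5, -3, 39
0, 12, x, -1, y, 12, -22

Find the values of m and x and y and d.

m = 12, x = 4, y = 31, d = -4

Rows 1 and 2 both sum to 36, so that's the common total.
The known cells in row 5 total 40, leaving 36 − 40 = -4 for the blank.
The known cells in row 4 total 24, leaving 36 − 24 = 12 for the blank.
The known cells in column 3 total 32, leaving 36 − 32 = 4 for the blank.
The known cells in row 7 total 5, leaving 36 − 5 = 31 for the blank.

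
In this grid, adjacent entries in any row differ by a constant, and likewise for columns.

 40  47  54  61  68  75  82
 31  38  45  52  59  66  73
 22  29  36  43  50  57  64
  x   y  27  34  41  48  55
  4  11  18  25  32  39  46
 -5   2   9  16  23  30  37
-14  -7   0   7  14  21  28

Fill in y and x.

Along each row the entries change by 7 per step; down each column they change by -9.
Row 4: from 27 at column 3, stepping by 7 to column 2 gives 20.
Row 4: from 27 at column 3, stepping by 7 to column 1 gives 13.

y = 20, x = 13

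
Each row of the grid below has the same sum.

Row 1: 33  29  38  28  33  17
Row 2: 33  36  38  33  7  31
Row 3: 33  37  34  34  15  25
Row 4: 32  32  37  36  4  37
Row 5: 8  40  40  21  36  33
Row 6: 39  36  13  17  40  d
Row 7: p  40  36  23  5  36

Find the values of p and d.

The complete rows each total 178.
Row 7 is missing 178 − 140 = 38 (since 40 + 36 + 23 + 5 + 36 = 140).
Row 6 is missing 178 − 145 = 33 (since 39 + 36 + 13 + 17 + 40 = 145).

p = 38, d = 33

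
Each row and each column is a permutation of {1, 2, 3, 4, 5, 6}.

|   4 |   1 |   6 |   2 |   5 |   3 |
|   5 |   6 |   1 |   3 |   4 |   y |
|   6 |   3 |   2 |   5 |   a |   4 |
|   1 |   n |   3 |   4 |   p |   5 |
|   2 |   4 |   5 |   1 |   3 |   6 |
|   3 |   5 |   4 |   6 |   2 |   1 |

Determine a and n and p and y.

a = 1, n = 2, p = 6, y = 2

For row 4, column 2: column 2 already has {1, 3, 4, 5, 6}; that leaves 2.
For row 3, column 5: row 3 already has {2, 3, 4, 5, 6}; that leaves 1.
For row 4, column 5: row 4 already has {1, 2, 3, 4, 5}; that leaves 6.
At (row 2, col 6): row 2 already has {1, 3, 4, 5, 6}, so the value is 2.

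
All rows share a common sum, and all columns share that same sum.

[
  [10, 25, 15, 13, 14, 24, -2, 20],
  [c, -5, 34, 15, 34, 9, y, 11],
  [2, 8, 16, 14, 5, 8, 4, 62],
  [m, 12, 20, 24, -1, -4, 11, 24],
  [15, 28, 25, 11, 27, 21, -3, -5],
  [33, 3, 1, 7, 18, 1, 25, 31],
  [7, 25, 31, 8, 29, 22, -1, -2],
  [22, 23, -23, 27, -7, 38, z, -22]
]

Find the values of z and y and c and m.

z = 61, y = 24, c = -3, m = 33

Rows 1 and 3 both sum to 119, so that's the common total.
Row 8: 22 + 23 − 23 + 27 − 7 + 38 − 22 = 58, so its missing entry is 119 − 58 = 61.
Column 7: -2 + 4 + 11 − 3 + 25 − 1 + 61 = 95, so its missing entry is 119 − 95 = 24.
Row 2: -5 + 34 + 15 + 34 + 9 + 24 + 11 = 122, so its missing entry is 119 − 122 = -3.
Row 4: 12 + 20 + 24 − 1 − 4 + 11 + 24 = 86, so its missing entry is 119 − 86 = 33.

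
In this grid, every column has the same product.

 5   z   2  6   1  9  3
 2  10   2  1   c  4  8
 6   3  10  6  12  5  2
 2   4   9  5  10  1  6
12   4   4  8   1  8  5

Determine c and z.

Columns 6 and 7 each multiply to 1440, so every column has product 1440.
Column 5: 1×12×10×1 = 120, so the missing entry is 1440 ÷ 120 = 12.
Column 2: 10×3×4×4 = 480, so the missing entry is 1440 ÷ 480 = 3.

c = 12, z = 3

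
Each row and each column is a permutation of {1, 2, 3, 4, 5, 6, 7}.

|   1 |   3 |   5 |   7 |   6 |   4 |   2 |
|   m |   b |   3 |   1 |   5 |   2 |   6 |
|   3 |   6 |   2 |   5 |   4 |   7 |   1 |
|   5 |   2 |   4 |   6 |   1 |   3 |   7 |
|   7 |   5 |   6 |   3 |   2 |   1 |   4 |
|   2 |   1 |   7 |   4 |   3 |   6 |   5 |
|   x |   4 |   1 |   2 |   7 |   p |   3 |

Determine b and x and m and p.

For row 2, column 2: column 2 already has {1, 2, 3, 4, 5, 6}; that leaves 7.
For row 2, column 1: row 2 already has {1, 2, 3, 5, 6, 7}; that leaves 4.
At (row 7, col 6): column 6 already has {1, 2, 3, 4, 6, 7}, so the value is 5.
At (row 7, col 1): row 7 already has {1, 2, 3, 4, 5, 7}, so the value is 6.

b = 7, x = 6, m = 4, p = 5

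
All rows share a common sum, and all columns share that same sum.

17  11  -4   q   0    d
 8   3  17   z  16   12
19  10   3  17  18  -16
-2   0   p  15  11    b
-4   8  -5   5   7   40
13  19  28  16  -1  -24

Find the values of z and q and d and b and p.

z = -5, q = 3, d = 24, b = 15, p = 12

Rows 3 and 5 both sum to 51, so that's the common total.
The known cells in column 3 total 39, leaving 51 − 39 = 12 for the blank.
The known cells in row 2 total 56, leaving 51 − 56 = -5 for the blank.
The known cells in column 4 total 48, leaving 51 − 48 = 3 for the blank.
The known cells in row 1 total 27, leaving 51 − 27 = 24 for the blank.
The known cells in row 4 total 36, leaving 51 − 36 = 15 for the blank.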